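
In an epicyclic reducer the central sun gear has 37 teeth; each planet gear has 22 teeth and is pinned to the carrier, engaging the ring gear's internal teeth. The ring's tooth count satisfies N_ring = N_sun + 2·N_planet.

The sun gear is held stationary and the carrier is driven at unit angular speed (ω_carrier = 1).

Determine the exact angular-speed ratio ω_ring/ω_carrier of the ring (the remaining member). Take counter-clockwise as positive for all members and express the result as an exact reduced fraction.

N_ring = 37 + 2·22 = 81
37(ω_s−ω_c) = −81(ω_r−ω_c),  ω_s=0, ω_c=1
ω_r = 1 − (37/81)(0−1) = 118/81
ω_r/ω_c = 118/81

118/81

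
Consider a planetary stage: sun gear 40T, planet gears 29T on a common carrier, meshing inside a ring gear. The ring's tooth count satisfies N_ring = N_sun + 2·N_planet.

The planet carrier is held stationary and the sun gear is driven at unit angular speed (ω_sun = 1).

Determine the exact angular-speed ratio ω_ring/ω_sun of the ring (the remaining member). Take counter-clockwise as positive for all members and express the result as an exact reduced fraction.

N_ring = 40 + 2·29 = 98
40(ω_s−ω_c) = −98(ω_r−ω_c),  ω_c=0, ω_s=1
ω_r = 0 − (40/98)(1−0) = -20/49
ω_r/ω_s = -20/49

-20/49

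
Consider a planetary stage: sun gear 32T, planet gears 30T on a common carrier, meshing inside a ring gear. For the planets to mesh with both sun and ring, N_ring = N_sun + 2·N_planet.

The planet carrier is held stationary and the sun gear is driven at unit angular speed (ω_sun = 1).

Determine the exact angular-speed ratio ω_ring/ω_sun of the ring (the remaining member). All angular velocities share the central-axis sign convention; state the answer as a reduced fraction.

-8/23

N_ring = 32 + 2·30 = 92
32(ω_s−ω_c) = −92(ω_r−ω_c),  ω_c=0, ω_s=1
ω_r = 0 − (32/92)(1−0) = -8/23
ω_r/ω_s = -8/23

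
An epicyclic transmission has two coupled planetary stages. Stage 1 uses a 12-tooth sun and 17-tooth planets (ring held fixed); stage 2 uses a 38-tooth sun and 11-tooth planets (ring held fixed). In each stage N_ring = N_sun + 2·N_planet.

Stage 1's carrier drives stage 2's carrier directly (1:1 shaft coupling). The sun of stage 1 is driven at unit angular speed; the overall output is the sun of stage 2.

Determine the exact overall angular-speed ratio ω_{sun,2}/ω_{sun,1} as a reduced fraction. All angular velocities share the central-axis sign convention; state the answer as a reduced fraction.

Stage 1: N_ring = 12 + 2·17 = 46
Stage 1: 12(ω_s−ω_c) = −46(ω_r−ω_c),  ω_r=0, ω_s=1
Stage 1: 12(1−ω_c) = −46(0−ω_c)  ⇒  58ω_c = 12  ⇒  ω_c = 6/29
  ⇒ ω_c¹/ω_s¹ = 6/29
Stage 2: N_ring = 38 + 2·11 = 60
Stage 2: 38(ω_s−ω_c) = −60(ω_r−ω_c),  ω_r=0, ω_c=1
Stage 2: ω_s = 1 − (60/38)(0−1) = 49/19
  ⇒ ω_s²/ω_c² = 49/19
Coupling ω_c² = ω_c¹ ⇒ overall = 6/29 × 49/19 = 294/551

294/551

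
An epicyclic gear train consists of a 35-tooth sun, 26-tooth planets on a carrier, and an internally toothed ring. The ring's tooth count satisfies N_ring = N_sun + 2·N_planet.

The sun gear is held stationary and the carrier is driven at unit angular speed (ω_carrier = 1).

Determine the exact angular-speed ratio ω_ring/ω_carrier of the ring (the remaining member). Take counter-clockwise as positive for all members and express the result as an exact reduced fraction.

N_ring = 35 + 2·26 = 87
35(ω_s−ω_c) = −87(ω_r−ω_c),  ω_s=0, ω_c=1
ω_r = 1 − (35/87)(0−1) = 122/87
ω_r/ω_c = 122/87

122/87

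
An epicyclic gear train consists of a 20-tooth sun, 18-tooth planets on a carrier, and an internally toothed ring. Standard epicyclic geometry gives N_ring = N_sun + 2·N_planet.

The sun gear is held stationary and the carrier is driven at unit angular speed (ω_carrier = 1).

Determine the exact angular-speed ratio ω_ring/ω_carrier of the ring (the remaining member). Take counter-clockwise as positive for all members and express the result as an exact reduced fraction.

N_ring = 20 + 2·18 = 56
20(ω_s−ω_c) = −56(ω_r−ω_c),  ω_s=0, ω_c=1
ω_r = 1 − (20/56)(0−1) = 19/14
ω_r/ω_c = 19/14

19/14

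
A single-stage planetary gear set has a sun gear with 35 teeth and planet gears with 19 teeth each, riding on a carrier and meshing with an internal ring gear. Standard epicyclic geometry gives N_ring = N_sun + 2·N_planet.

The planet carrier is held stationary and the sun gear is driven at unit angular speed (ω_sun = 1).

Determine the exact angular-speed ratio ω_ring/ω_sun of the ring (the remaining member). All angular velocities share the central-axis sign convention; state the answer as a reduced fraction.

-35/73

N_ring = 35 + 2·19 = 73
35(ω_s−ω_c) = −73(ω_r−ω_c),  ω_c=0, ω_s=1
ω_r = 0 − (35/73)(1−0) = -35/73
ω_r/ω_s = -35/73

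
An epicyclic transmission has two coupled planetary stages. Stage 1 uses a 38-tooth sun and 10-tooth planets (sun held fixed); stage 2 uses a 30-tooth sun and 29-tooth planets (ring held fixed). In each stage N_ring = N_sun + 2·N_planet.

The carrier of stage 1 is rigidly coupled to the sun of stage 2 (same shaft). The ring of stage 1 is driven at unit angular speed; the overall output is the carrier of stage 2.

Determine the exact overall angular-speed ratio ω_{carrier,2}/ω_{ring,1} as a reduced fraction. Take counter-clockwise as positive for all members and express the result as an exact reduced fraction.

Stage 1: N_ring = 38 + 2·10 = 58
Stage 1: 38(ω_s−ω_c) = −58(ω_r−ω_c),  ω_s=0, ω_r=1
Stage 1: 38(0−ω_c) = −58(1−ω_c)  ⇒  96ω_c = 58  ⇒  ω_c = 29/48
  ⇒ ω_c¹/ω_r¹ = 29/48
Stage 2: N_ring = 30 + 2·29 = 88
Stage 2: 30(ω_s−ω_c) = −88(ω_r−ω_c),  ω_r=0, ω_s=1
Stage 2: 30(1−ω_c) = −88(0−ω_c)  ⇒  118ω_c = 30  ⇒  ω_c = 15/59
  ⇒ ω_c²/ω_s² = 15/59
Coupling ω_s² = ω_c¹ ⇒ overall = 29/48 × 15/59 = 145/944

145/944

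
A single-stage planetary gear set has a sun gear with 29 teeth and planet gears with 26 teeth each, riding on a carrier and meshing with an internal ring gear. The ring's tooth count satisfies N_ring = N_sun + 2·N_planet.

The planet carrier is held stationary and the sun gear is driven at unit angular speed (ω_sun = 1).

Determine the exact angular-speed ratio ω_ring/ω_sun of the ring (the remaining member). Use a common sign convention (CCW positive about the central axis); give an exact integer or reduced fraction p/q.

-29/81

N_ring = 29 + 2·26 = 81
29(ω_s−ω_c) = −81(ω_r−ω_c),  ω_c=0, ω_s=1
ω_r = 0 − (29/81)(1−0) = -29/81
ω_r/ω_s = -29/81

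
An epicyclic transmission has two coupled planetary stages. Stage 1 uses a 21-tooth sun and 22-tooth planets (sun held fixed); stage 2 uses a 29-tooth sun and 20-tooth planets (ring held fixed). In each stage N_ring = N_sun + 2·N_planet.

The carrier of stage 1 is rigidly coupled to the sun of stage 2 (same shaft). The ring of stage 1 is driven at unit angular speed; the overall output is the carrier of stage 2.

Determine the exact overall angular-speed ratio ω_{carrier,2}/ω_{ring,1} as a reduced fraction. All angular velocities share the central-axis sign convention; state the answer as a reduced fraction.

1885/8428

Stage 1: N_ring = 21 + 2·22 = 65
Stage 1: 21(ω_s−ω_c) = −65(ω_r−ω_c),  ω_s=0, ω_r=1
Stage 1: 21(0−ω_c) = −65(1−ω_c)  ⇒  86ω_c = 65  ⇒  ω_c = 65/86
  ⇒ ω_c¹/ω_r¹ = 65/86
Stage 2: N_ring = 29 + 2·20 = 69
Stage 2: 29(ω_s−ω_c) = −69(ω_r−ω_c),  ω_r=0, ω_s=1
Stage 2: 29(1−ω_c) = −69(0−ω_c)  ⇒  98ω_c = 29  ⇒  ω_c = 29/98
  ⇒ ω_c²/ω_s² = 29/98
Coupling ω_s² = ω_c¹ ⇒ overall = 65/86 × 29/98 = 1885/8428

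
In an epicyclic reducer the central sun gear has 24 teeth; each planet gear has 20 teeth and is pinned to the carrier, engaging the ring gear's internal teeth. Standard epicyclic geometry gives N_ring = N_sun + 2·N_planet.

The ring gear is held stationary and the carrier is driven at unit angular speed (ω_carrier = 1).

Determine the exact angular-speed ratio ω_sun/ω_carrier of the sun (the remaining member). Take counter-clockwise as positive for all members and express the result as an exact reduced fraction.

11/3

N_ring = 24 + 2·20 = 64
24(ω_s−ω_c) = −64(ω_r−ω_c),  ω_r=0, ω_c=1
ω_s = 1 − (64/24)(0−1) = 11/3
ω_s/ω_c = 11/3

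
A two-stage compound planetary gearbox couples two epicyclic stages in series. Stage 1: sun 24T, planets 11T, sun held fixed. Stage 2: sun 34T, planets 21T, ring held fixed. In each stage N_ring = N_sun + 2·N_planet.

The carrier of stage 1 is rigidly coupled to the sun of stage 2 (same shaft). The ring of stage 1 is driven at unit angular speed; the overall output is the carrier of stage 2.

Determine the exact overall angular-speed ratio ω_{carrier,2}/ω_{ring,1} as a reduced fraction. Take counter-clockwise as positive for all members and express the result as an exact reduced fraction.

391/1925

Stage 1: N_ring = 24 + 2·11 = 46
Stage 1: 24(ω_s−ω_c) = −46(ω_r−ω_c),  ω_s=0, ω_r=1
Stage 1: 24(0−ω_c) = −46(1−ω_c)  ⇒  70ω_c = 46  ⇒  ω_c = 23/35
  ⇒ ω_c¹/ω_r¹ = 23/35
Stage 2: N_ring = 34 + 2·21 = 76
Stage 2: 34(ω_s−ω_c) = −76(ω_r−ω_c),  ω_r=0, ω_s=1
Stage 2: 34(1−ω_c) = −76(0−ω_c)  ⇒  110ω_c = 34  ⇒  ω_c = 17/55
  ⇒ ω_c²/ω_s² = 17/55
Coupling ω_s² = ω_c¹ ⇒ overall = 23/35 × 17/55 = 391/1925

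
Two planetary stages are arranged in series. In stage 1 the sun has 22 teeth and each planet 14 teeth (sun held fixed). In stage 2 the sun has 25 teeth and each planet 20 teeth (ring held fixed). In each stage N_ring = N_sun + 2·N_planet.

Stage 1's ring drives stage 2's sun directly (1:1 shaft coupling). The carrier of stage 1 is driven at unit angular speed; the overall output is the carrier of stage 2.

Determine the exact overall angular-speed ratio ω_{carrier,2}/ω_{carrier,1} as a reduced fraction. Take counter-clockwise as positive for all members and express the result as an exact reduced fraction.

Stage 1: N_ring = 22 + 2·14 = 50
Stage 1: 22(ω_s−ω_c) = −50(ω_r−ω_c),  ω_s=0, ω_c=1
Stage 1: ω_r = 1 − (22/50)(0−1) = 36/25
  ⇒ ω_r¹/ω_c¹ = 36/25
Stage 2: N_ring = 25 + 2·20 = 65
Stage 2: 25(ω_s−ω_c) = −65(ω_r−ω_c),  ω_r=0, ω_s=1
Stage 2: 25(1−ω_c) = −65(0−ω_c)  ⇒  90ω_c = 25  ⇒  ω_c = 5/18
  ⇒ ω_c²/ω_s² = 5/18
Coupling ω_s² = ω_r¹ ⇒ overall = 36/25 × 5/18 = 2/5

2/5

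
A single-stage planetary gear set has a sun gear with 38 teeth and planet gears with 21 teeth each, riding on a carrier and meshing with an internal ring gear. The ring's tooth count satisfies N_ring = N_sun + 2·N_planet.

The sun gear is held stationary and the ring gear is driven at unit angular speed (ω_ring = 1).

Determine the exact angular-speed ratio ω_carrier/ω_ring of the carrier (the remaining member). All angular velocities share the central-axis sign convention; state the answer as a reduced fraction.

N_ring = 38 + 2·21 = 80
38(ω_s−ω_c) = −80(ω_r−ω_c),  ω_s=0, ω_r=1
38(0−ω_c) = −80(1−ω_c)  ⇒  118ω_c = 80  ⇒  ω_c = 40/59
ω_c/ω_r = 40/59

40/59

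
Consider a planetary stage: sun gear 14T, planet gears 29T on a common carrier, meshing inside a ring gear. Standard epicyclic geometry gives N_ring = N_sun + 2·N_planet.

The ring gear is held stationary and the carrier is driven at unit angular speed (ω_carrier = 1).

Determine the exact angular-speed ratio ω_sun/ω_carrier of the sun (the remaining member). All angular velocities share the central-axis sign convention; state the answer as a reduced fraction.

N_ring = 14 + 2·29 = 72
14(ω_s−ω_c) = −72(ω_r−ω_c),  ω_r=0, ω_c=1
ω_s = 1 − (72/14)(0−1) = 43/7
ω_s/ω_c = 43/7

43/7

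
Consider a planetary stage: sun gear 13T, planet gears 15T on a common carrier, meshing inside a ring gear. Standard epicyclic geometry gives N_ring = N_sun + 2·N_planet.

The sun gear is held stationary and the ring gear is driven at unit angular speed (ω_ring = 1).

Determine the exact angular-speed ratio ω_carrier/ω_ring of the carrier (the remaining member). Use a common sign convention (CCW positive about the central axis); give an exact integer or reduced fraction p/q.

43/56

N_ring = 13 + 2·15 = 43
13(ω_s−ω_c) = −43(ω_r−ω_c),  ω_s=0, ω_r=1
13(0−ω_c) = −43(1−ω_c)  ⇒  56ω_c = 43  ⇒  ω_c = 43/56
ω_c/ω_r = 43/56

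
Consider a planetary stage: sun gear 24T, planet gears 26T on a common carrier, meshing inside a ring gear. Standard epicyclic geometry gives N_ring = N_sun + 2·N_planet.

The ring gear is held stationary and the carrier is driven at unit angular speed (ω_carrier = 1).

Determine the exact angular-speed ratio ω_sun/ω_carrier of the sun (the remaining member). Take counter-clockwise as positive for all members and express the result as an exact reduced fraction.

25/6

N_ring = 24 + 2·26 = 76
24(ω_s−ω_c) = −76(ω_r−ω_c),  ω_r=0, ω_c=1
ω_s = 1 − (76/24)(0−1) = 25/6
ω_s/ω_c = 25/6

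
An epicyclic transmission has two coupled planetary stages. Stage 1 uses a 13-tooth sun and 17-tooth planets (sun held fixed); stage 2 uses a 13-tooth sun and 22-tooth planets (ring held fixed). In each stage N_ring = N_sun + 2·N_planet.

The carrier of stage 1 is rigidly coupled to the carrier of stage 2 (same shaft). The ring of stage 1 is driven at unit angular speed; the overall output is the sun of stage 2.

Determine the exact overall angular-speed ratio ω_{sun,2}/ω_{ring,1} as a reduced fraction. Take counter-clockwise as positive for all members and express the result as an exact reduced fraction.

329/78

Stage 1: N_ring = 13 + 2·17 = 47
Stage 1: 13(ω_s−ω_c) = −47(ω_r−ω_c),  ω_s=0, ω_r=1
Stage 1: 13(0−ω_c) = −47(1−ω_c)  ⇒  60ω_c = 47  ⇒  ω_c = 47/60
  ⇒ ω_c¹/ω_r¹ = 47/60
Stage 2: N_ring = 13 + 2·22 = 57
Stage 2: 13(ω_s−ω_c) = −57(ω_r−ω_c),  ω_r=0, ω_c=1
Stage 2: ω_s = 1 − (57/13)(0−1) = 70/13
  ⇒ ω_s²/ω_c² = 70/13
Coupling ω_c² = ω_c¹ ⇒ overall = 47/60 × 70/13 = 329/78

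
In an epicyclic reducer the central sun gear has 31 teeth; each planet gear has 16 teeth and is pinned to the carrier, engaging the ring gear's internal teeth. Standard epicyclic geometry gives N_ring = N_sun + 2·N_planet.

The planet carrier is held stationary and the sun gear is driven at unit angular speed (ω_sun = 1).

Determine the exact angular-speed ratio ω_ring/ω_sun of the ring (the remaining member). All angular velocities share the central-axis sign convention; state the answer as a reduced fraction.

N_ring = 31 + 2·16 = 63
31(ω_s−ω_c) = −63(ω_r−ω_c),  ω_c=0, ω_s=1
ω_r = 0 − (31/63)(1−0) = -31/63
ω_r/ω_s = -31/63

-31/63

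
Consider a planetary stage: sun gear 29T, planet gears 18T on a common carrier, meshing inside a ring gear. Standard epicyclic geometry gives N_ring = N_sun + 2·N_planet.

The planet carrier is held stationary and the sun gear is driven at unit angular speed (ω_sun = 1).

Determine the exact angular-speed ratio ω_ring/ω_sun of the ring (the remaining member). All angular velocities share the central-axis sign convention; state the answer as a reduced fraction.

-29/65

N_ring = 29 + 2·18 = 65
29(ω_s−ω_c) = −65(ω_r−ω_c),  ω_c=0, ω_s=1
ω_r = 0 − (29/65)(1−0) = -29/65
ω_r/ω_s = -29/65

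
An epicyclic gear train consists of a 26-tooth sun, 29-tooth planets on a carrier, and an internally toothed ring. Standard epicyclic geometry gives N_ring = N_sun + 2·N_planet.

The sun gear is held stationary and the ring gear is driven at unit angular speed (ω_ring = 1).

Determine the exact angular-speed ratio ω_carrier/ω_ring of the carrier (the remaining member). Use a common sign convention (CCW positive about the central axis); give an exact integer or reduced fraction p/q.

42/55

N_ring = 26 + 2·29 = 84
26(ω_s−ω_c) = −84(ω_r−ω_c),  ω_s=0, ω_r=1
26(0−ω_c) = −84(1−ω_c)  ⇒  110ω_c = 84  ⇒  ω_c = 42/55
ω_c/ω_r = 42/55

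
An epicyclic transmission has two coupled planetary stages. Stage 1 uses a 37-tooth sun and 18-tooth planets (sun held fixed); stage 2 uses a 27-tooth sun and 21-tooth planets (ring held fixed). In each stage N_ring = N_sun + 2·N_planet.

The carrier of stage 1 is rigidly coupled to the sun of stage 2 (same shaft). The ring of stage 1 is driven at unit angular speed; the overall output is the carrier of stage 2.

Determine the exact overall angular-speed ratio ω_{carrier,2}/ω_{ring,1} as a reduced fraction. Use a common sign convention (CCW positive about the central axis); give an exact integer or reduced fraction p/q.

Stage 1: N_ring = 37 + 2·18 = 73
Stage 1: 37(ω_s−ω_c) = −73(ω_r−ω_c),  ω_s=0, ω_r=1
Stage 1: 37(0−ω_c) = −73(1−ω_c)  ⇒  110ω_c = 73  ⇒  ω_c = 73/110
  ⇒ ω_c¹/ω_r¹ = 73/110
Stage 2: N_ring = 27 + 2·21 = 69
Stage 2: 27(ω_s−ω_c) = −69(ω_r−ω_c),  ω_r=0, ω_s=1
Stage 2: 27(1−ω_c) = −69(0−ω_c)  ⇒  96ω_c = 27  ⇒  ω_c = 9/32
  ⇒ ω_c²/ω_s² = 9/32
Coupling ω_s² = ω_c¹ ⇒ overall = 73/110 × 9/32 = 657/3520

657/3520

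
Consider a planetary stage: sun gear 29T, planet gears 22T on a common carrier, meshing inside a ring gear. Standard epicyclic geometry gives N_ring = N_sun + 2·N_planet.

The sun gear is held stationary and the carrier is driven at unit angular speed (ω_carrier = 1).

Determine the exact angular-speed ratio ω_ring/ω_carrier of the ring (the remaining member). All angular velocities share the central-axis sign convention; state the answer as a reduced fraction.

N_ring = 29 + 2·22 = 73
29(ω_s−ω_c) = −73(ω_r−ω_c),  ω_s=0, ω_c=1
ω_r = 1 − (29/73)(0−1) = 102/73
ω_r/ω_c = 102/73

102/73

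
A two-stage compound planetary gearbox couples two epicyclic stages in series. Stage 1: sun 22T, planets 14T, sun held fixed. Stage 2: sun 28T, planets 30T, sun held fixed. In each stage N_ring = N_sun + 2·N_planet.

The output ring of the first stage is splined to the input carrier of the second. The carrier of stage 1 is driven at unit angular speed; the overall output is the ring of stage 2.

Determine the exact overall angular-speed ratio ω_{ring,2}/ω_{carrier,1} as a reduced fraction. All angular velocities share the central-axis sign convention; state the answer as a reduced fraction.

Stage 1: N_ring = 22 + 2·14 = 50
Stage 1: 22(ω_s−ω_c) = −50(ω_r−ω_c),  ω_s=0, ω_c=1
Stage 1: ω_r = 1 − (22/50)(0−1) = 36/25
  ⇒ ω_r¹/ω_c¹ = 36/25
Stage 2: N_ring = 28 + 2·30 = 88
Stage 2: 28(ω_s−ω_c) = −88(ω_r−ω_c),  ω_s=0, ω_c=1
Stage 2: ω_r = 1 − (28/88)(0−1) = 29/22
  ⇒ ω_r²/ω_c² = 29/22
Coupling ω_c² = ω_r¹ ⇒ overall = 36/25 × 29/22 = 522/275

522/275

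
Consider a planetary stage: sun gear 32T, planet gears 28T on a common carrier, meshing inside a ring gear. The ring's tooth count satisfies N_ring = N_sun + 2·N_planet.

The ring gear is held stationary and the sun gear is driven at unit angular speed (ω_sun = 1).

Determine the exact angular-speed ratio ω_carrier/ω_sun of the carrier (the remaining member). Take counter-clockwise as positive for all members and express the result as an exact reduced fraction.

N_ring = 32 + 2·28 = 88
32(ω_s−ω_c) = −88(ω_r−ω_c),  ω_r=0, ω_s=1
32(1−ω_c) = −88(0−ω_c)  ⇒  120ω_c = 32  ⇒  ω_c = 4/15
ω_c/ω_s = 4/15

4/15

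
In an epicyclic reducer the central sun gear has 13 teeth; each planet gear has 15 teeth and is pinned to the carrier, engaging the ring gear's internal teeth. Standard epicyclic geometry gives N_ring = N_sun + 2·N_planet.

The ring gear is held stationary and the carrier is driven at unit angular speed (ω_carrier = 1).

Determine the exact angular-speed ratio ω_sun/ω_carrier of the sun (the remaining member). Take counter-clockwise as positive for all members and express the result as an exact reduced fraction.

N_ring = 13 + 2·15 = 43
13(ω_s−ω_c) = −43(ω_r−ω_c),  ω_r=0, ω_c=1
ω_s = 1 − (43/13)(0−1) = 56/13
ω_s/ω_c = 56/13

56/13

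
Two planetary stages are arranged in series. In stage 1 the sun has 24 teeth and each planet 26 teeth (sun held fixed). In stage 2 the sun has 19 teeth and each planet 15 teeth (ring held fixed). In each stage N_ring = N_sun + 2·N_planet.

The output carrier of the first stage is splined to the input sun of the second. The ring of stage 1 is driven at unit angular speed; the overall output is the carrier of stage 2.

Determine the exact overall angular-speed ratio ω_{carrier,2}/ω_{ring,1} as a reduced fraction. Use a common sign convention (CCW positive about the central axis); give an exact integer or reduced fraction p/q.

361/1700

Stage 1: N_ring = 24 + 2·26 = 76
Stage 1: 24(ω_s−ω_c) = −76(ω_r−ω_c),  ω_s=0, ω_r=1
Stage 1: 24(0−ω_c) = −76(1−ω_c)  ⇒  100ω_c = 76  ⇒  ω_c = 19/25
  ⇒ ω_c¹/ω_r¹ = 19/25
Stage 2: N_ring = 19 + 2·15 = 49
Stage 2: 19(ω_s−ω_c) = −49(ω_r−ω_c),  ω_r=0, ω_s=1
Stage 2: 19(1−ω_c) = −49(0−ω_c)  ⇒  68ω_c = 19  ⇒  ω_c = 19/68
  ⇒ ω_c²/ω_s² = 19/68
Coupling ω_s² = ω_c¹ ⇒ overall = 19/25 × 19/68 = 361/1700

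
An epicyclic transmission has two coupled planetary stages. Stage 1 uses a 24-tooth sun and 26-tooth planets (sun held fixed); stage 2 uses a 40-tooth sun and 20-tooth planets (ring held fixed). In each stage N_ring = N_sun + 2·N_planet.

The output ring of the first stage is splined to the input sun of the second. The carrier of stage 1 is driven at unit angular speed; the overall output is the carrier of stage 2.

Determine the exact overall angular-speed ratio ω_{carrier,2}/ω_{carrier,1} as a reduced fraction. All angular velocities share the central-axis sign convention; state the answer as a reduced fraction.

Stage 1: N_ring = 24 + 2·26 = 76
Stage 1: 24(ω_s−ω_c) = −76(ω_r−ω_c),  ω_s=0, ω_c=1
Stage 1: ω_r = 1 − (24/76)(0−1) = 25/19
  ⇒ ω_r¹/ω_c¹ = 25/19
Stage 2: N_ring = 40 + 2·20 = 80
Stage 2: 40(ω_s−ω_c) = −80(ω_r−ω_c),  ω_r=0, ω_s=1
Stage 2: 40(1−ω_c) = −80(0−ω_c)  ⇒  120ω_c = 40  ⇒  ω_c = 1/3
  ⇒ ω_c²/ω_s² = 1/3
Coupling ω_s² = ω_r¹ ⇒ overall = 25/19 × 1/3 = 25/57

25/57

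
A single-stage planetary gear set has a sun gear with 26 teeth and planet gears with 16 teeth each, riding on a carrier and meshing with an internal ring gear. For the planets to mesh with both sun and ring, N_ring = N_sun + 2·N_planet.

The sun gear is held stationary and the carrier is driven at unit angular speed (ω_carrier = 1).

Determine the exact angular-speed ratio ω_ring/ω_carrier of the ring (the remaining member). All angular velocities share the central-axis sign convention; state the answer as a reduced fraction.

42/29

N_ring = 26 + 2·16 = 58
26(ω_s−ω_c) = −58(ω_r−ω_c),  ω_s=0, ω_c=1
ω_r = 1 − (26/58)(0−1) = 42/29
ω_r/ω_c = 42/29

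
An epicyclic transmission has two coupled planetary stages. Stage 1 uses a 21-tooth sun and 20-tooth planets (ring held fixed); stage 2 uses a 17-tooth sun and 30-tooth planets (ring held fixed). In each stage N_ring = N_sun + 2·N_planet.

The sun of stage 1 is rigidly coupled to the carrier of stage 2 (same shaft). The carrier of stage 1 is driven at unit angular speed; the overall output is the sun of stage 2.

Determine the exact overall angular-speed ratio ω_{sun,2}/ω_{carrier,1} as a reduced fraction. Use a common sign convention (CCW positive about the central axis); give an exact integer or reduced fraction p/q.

Stage 1: N_ring = 21 + 2·20 = 61
Stage 1: 21(ω_s−ω_c) = −61(ω_r−ω_c),  ω_r=0, ω_c=1
Stage 1: ω_s = 1 − (61/21)(0−1) = 82/21
  ⇒ ω_s¹/ω_c¹ = 82/21
Stage 2: N_ring = 17 + 2·30 = 77
Stage 2: 17(ω_s−ω_c) = −77(ω_r−ω_c),  ω_r=0, ω_c=1
Stage 2: ω_s = 1 − (77/17)(0−1) = 94/17
  ⇒ ω_s²/ω_c² = 94/17
Coupling ω_c² = ω_s¹ ⇒ overall = 82/21 × 94/17 = 7708/357

7708/357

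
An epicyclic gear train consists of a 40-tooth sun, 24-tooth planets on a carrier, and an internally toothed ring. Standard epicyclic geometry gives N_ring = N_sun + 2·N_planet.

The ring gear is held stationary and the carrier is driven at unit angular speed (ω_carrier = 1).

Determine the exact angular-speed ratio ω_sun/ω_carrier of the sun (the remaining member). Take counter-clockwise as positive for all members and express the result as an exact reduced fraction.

N_ring = 40 + 2·24 = 88
40(ω_s−ω_c) = −88(ω_r−ω_c),  ω_r=0, ω_c=1
ω_s = 1 − (88/40)(0−1) = 16/5
ω_s/ω_c = 16/5

16/5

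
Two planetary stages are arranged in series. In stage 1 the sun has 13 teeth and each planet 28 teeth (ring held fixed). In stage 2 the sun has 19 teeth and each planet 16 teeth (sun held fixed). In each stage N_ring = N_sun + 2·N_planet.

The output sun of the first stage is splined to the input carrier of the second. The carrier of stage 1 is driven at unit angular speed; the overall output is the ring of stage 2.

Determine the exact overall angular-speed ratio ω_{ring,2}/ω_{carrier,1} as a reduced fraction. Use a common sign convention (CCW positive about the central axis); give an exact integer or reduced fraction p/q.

5740/663

Stage 1: N_ring = 13 + 2·28 = 69
Stage 1: 13(ω_s−ω_c) = −69(ω_r−ω_c),  ω_r=0, ω_c=1
Stage 1: ω_s = 1 − (69/13)(0−1) = 82/13
  ⇒ ω_s¹/ω_c¹ = 82/13
Stage 2: N_ring = 19 + 2·16 = 51
Stage 2: 19(ω_s−ω_c) = −51(ω_r−ω_c),  ω_s=0, ω_c=1
Stage 2: ω_r = 1 − (19/51)(0−1) = 70/51
  ⇒ ω_r²/ω_c² = 70/51
Coupling ω_c² = ω_s¹ ⇒ overall = 82/13 × 70/51 = 5740/663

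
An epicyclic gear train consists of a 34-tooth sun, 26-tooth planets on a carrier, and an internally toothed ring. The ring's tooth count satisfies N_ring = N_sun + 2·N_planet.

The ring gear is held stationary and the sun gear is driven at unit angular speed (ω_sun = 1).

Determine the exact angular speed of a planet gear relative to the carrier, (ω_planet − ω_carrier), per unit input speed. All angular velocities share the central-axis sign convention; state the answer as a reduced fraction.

N_ring = 34 + 2·26 = 86
34(ω_s−ω_c) = −86(ω_r−ω_c),  ω_r=0, ω_s=1
34(1−ω_c) = −86(0−ω_c)  ⇒  120ω_c = 34  ⇒  ω_c = 17/60
sun–planet: 34·(1−17/60) = −26·(ω_p−ω_c)  ⇒  ω_p−ω_c = −(34/26)·(43/60) = -731/780

-731/780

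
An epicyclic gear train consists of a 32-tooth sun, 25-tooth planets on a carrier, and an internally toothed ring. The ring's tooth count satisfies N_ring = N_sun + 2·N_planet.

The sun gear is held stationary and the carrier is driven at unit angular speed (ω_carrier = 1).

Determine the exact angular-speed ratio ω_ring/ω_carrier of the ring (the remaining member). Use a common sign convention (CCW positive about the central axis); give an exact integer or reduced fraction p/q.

57/41

N_ring = 32 + 2·25 = 82
32(ω_s−ω_c) = −82(ω_r−ω_c),  ω_s=0, ω_c=1
ω_r = 1 − (32/82)(0−1) = 57/41
ω_r/ω_c = 57/41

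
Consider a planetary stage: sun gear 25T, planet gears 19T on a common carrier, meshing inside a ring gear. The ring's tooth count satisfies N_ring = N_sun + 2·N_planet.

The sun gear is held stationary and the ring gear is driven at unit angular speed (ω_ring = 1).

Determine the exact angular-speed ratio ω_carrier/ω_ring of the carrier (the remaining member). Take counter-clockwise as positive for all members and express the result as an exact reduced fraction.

63/88

N_ring = 25 + 2·19 = 63
25(ω_s−ω_c) = −63(ω_r−ω_c),  ω_s=0, ω_r=1
25(0−ω_c) = −63(1−ω_c)  ⇒  88ω_c = 63  ⇒  ω_c = 63/88
ω_c/ω_r = 63/88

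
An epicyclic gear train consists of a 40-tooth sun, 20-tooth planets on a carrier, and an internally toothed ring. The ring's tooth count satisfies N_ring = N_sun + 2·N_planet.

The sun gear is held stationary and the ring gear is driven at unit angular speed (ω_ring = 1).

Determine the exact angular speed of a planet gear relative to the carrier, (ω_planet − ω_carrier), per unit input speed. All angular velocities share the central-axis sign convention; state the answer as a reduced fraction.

N_ring = 40 + 2·20 = 80
40(ω_s−ω_c) = −80(ω_r−ω_c),  ω_s=0, ω_r=1
40(0−ω_c) = −80(1−ω_c)  ⇒  120ω_c = 80  ⇒  ω_c = 2/3
sun–planet: 40·(0−2/3) = −20·(ω_p−ω_c)  ⇒  ω_p−ω_c = −(40/20)·(-2/3) = 4/3

4/3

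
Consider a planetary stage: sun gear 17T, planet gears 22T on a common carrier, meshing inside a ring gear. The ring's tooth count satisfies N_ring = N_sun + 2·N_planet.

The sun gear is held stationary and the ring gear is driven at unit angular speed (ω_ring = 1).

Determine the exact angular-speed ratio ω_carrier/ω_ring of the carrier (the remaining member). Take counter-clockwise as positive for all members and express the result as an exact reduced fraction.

61/78

N_ring = 17 + 2·22 = 61
17(ω_s−ω_c) = −61(ω_r−ω_c),  ω_s=0, ω_r=1
17(0−ω_c) = −61(1−ω_c)  ⇒  78ω_c = 61  ⇒  ω_c = 61/78
ω_c/ω_r = 61/78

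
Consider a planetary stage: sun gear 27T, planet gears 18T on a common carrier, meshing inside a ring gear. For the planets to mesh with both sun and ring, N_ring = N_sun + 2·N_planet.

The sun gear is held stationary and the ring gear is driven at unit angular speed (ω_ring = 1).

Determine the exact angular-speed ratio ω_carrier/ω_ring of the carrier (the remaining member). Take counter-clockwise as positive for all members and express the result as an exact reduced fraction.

N_ring = 27 + 2·18 = 63
27(ω_s−ω_c) = −63(ω_r−ω_c),  ω_s=0, ω_r=1
27(0−ω_c) = −63(1−ω_c)  ⇒  90ω_c = 63  ⇒  ω_c = 7/10
ω_c/ω_r = 7/10

7/10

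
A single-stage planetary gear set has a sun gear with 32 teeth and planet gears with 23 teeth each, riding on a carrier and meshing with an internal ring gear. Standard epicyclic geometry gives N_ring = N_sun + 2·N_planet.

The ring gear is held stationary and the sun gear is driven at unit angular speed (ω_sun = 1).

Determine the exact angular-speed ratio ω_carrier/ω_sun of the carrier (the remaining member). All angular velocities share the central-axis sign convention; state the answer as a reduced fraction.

16/55

N_ring = 32 + 2·23 = 78
32(ω_s−ω_c) = −78(ω_r−ω_c),  ω_r=0, ω_s=1
32(1−ω_c) = −78(0−ω_c)  ⇒  110ω_c = 32  ⇒  ω_c = 16/55
ω_c/ω_s = 16/55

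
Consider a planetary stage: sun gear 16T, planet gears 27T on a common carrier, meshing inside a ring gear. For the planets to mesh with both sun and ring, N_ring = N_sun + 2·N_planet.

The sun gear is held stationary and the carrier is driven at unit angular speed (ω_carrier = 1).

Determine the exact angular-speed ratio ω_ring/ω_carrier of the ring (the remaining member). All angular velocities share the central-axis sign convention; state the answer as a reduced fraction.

N_ring = 16 + 2·27 = 70
16(ω_s−ω_c) = −70(ω_r−ω_c),  ω_s=0, ω_c=1
ω_r = 1 − (16/70)(0−1) = 43/35
ω_r/ω_c = 43/35

43/35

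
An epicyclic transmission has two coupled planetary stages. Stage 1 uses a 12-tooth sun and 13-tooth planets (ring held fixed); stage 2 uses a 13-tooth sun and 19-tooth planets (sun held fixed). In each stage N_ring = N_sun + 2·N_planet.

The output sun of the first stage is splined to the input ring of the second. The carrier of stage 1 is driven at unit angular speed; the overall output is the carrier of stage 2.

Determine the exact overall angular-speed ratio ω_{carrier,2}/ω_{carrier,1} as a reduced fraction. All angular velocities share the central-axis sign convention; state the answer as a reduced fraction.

425/128

Stage 1: N_ring = 12 + 2·13 = 38
Stage 1: 12(ω_s−ω_c) = −38(ω_r−ω_c),  ω_r=0, ω_c=1
Stage 1: ω_s = 1 − (38/12)(0−1) = 25/6
  ⇒ ω_s¹/ω_c¹ = 25/6
Stage 2: N_ring = 13 + 2·19 = 51
Stage 2: 13(ω_s−ω_c) = −51(ω_r−ω_c),  ω_s=0, ω_r=1
Stage 2: 13(0−ω_c) = −51(1−ω_c)  ⇒  64ω_c = 51  ⇒  ω_c = 51/64
  ⇒ ω_c²/ω_r² = 51/64
Coupling ω_r² = ω_s¹ ⇒ overall = 25/6 × 51/64 = 425/128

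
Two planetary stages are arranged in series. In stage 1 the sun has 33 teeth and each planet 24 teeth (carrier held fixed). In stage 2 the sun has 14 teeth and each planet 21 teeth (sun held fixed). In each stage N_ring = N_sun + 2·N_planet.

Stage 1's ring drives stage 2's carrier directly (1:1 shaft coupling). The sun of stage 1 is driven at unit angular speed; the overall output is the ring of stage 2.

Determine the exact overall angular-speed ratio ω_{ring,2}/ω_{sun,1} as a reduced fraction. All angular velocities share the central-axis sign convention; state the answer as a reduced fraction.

Stage 1: N_ring = 33 + 2·24 = 81
Stage 1: 33(ω_s−ω_c) = −81(ω_r−ω_c),  ω_c=0, ω_s=1
Stage 1: ω_r = 0 − (33/81)(1−0) = -11/27
  ⇒ ω_r¹/ω_s¹ = -11/27
Stage 2: N_ring = 14 + 2·21 = 56
Stage 2: 14(ω_s−ω_c) = −56(ω_r−ω_c),  ω_s=0, ω_c=1
Stage 2: ω_r = 1 − (14/56)(0−1) = 5/4
  ⇒ ω_r²/ω_c² = 5/4
Coupling ω_c² = ω_r¹ ⇒ overall = -11/27 × 5/4 = -55/108

-55/108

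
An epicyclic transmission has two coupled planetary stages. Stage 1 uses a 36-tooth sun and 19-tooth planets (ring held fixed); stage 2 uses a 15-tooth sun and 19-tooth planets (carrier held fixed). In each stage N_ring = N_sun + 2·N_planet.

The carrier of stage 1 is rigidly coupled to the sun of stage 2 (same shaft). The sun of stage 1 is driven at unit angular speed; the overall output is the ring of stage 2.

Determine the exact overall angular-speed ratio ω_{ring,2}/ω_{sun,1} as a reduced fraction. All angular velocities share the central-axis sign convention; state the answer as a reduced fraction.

-54/583

Stage 1: N_ring = 36 + 2·19 = 74
Stage 1: 36(ω_s−ω_c) = −74(ω_r−ω_c),  ω_r=0, ω_s=1
Stage 1: 36(1−ω_c) = −74(0−ω_c)  ⇒  110ω_c = 36  ⇒  ω_c = 18/55
  ⇒ ω_c¹/ω_s¹ = 18/55
Stage 2: N_ring = 15 + 2·19 = 53
Stage 2: 15(ω_s−ω_c) = −53(ω_r−ω_c),  ω_c=0, ω_s=1
Stage 2: ω_r = 0 − (15/53)(1−0) = -15/53
  ⇒ ω_r²/ω_s² = -15/53
Coupling ω_s² = ω_c¹ ⇒ overall = 18/55 × -15/53 = -54/583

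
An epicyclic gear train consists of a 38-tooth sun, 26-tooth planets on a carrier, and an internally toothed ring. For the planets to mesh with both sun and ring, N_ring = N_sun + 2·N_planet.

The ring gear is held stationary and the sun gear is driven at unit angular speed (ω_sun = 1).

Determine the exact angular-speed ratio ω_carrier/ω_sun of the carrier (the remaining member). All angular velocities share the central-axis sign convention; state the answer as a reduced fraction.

19/64

N_ring = 38 + 2·26 = 90
38(ω_s−ω_c) = −90(ω_r−ω_c),  ω_r=0, ω_s=1
38(1−ω_c) = −90(0−ω_c)  ⇒  128ω_c = 38  ⇒  ω_c = 19/64
ω_c/ω_s = 19/64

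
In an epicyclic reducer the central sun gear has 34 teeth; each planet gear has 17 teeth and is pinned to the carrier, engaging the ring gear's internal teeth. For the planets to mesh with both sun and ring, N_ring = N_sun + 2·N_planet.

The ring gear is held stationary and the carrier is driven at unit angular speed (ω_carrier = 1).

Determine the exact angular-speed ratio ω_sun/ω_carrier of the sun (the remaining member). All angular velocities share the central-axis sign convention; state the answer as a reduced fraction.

N_ring = 34 + 2·17 = 68
34(ω_s−ω_c) = −68(ω_r−ω_c),  ω_r=0, ω_c=1
ω_s = 1 − (68/34)(0−1) = 3
ω_s/ω_c = 3

3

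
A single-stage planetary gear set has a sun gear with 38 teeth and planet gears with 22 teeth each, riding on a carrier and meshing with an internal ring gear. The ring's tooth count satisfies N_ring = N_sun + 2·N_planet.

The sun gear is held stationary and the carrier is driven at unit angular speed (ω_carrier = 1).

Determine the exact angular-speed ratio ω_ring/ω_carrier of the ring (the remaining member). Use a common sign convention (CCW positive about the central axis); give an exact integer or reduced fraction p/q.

N_ring = 38 + 2·22 = 82
38(ω_s−ω_c) = −82(ω_r−ω_c),  ω_s=0, ω_c=1
ω_r = 1 − (38/82)(0−1) = 60/41
ω_r/ω_c = 60/41

60/41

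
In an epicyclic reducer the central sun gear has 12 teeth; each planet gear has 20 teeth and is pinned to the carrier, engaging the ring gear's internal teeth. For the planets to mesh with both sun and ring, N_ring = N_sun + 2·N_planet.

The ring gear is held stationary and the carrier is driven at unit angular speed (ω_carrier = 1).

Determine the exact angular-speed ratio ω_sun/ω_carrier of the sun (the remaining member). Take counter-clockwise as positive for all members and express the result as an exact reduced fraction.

16/3

N_ring = 12 + 2·20 = 52
12(ω_s−ω_c) = −52(ω_r−ω_c),  ω_r=0, ω_c=1
ω_s = 1 − (52/12)(0−1) = 16/3
ω_s/ω_c = 16/3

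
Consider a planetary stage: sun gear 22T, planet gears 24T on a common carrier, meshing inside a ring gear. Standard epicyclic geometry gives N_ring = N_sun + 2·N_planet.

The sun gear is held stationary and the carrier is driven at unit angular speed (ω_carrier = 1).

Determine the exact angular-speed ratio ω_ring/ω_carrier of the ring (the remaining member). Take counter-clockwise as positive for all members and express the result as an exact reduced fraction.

46/35

N_ring = 22 + 2·24 = 70
22(ω_s−ω_c) = −70(ω_r−ω_c),  ω_s=0, ω_c=1
ω_r = 1 − (22/70)(0−1) = 46/35
ω_r/ω_c = 46/35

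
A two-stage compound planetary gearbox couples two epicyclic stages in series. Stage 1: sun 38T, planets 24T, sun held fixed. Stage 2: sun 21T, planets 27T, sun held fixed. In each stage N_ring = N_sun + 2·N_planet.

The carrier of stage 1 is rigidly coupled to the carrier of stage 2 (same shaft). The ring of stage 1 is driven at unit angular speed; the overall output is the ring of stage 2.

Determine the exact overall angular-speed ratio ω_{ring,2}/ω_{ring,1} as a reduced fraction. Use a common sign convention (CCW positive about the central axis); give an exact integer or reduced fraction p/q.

688/775

Stage 1: N_ring = 38 + 2·24 = 86
Stage 1: 38(ω_s−ω_c) = −86(ω_r−ω_c),  ω_s=0, ω_r=1
Stage 1: 38(0−ω_c) = −86(1−ω_c)  ⇒  124ω_c = 86  ⇒  ω_c = 43/62
  ⇒ ω_c¹/ω_r¹ = 43/62
Stage 2: N_ring = 21 + 2·27 = 75
Stage 2: 21(ω_s−ω_c) = −75(ω_r−ω_c),  ω_s=0, ω_c=1
Stage 2: ω_r = 1 − (21/75)(0−1) = 32/25
  ⇒ ω_r²/ω_c² = 32/25
Coupling ω_c² = ω_c¹ ⇒ overall = 43/62 × 32/25 = 688/775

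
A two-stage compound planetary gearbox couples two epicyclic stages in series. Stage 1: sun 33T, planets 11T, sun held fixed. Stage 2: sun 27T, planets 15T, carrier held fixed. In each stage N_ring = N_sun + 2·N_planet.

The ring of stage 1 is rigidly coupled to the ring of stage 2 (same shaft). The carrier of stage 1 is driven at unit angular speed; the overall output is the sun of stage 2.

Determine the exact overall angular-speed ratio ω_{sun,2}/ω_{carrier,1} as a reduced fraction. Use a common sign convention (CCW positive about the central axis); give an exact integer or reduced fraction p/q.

Stage 1: N_ring = 33 + 2·11 = 55
Stage 1: 33(ω_s−ω_c) = −55(ω_r−ω_c),  ω_s=0, ω_c=1
Stage 1: ω_r = 1 − (33/55)(0−1) = 8/5
  ⇒ ω_r¹/ω_c¹ = 8/5
Stage 2: N_ring = 27 + 2·15 = 57
Stage 2: 27(ω_s−ω_c) = −57(ω_r−ω_c),  ω_c=0, ω_r=1
Stage 2: ω_s = 0 − (57/27)(1−0) = -19/9
  ⇒ ω_s²/ω_r² = -19/9
Coupling ω_r² = ω_r¹ ⇒ overall = 8/5 × -19/9 = -152/45

-152/45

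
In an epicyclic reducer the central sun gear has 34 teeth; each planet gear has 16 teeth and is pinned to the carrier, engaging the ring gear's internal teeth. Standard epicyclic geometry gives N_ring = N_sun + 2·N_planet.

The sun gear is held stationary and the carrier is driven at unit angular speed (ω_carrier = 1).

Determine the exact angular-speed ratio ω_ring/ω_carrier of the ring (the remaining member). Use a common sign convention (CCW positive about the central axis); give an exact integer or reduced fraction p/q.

N_ring = 34 + 2·16 = 66
34(ω_s−ω_c) = −66(ω_r−ω_c),  ω_s=0, ω_c=1
ω_r = 1 − (34/66)(0−1) = 50/33
ω_r/ω_c = 50/33

50/33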